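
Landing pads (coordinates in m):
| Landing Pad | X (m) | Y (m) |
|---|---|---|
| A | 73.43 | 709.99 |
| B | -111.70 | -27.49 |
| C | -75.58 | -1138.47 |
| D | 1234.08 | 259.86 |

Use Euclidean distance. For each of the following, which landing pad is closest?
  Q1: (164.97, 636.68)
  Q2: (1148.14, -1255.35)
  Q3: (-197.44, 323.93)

Q1→A; Q2→C; Q3→B

Q1 at (164.97, 636.68):
  A: √((-91.54)² + (73.31)²) = √(8379.5716 + 5374.3561) = 117.28 m
  B: √((-276.67)² + (-664.17)²) = √(76546.2889 + 441121.7889) = 719.49 m
  C: √((-240.55)² + (-1775.15)²) = √(57864.3025 + 3151157.5225) = 1791.37 m
  D: √((1069.11)² + (-376.82)²) = √(1142996.1921 + 141993.3124) = 1133.57 m
  → nearest: A (117.28 m)
Q2 at (1148.14, -1255.35):
  A: √((-1074.71)² + (1965.34)²) = √(1155001.5841 + 3862561.3156) = 2239.99 m
  B: √((-1259.84)² + (1227.86)²) = √(1587196.8256 + 1507640.1796) = 1759.21 m
  C: √((-1223.72)² + (116.88)²) = √(1497490.6384 + 13660.9344) = 1229.29 m
  D: √((85.94)² + (1515.21)²) = √(7385.6836 + 2295861.3441) = 1517.65 m
  → nearest: C (1229.29 m)
Q3 at (-197.44, 323.93):
  A: √((270.87)² + (386.06)²) = √(73370.5569 + 149042.3236) = 471.61 m
  B: √((85.74)² + (-351.42)²) = √(7351.3476 + 123496.0164) = 361.73 m
  C: √((121.86)² + (-1462.40)²) = √(14849.8596 + 2138613.7600) = 1467.47 m
  D: √((1431.52)² + (-64.07)²) = √(2049249.5104 + 4104.9649) = 1432.95 m
  → nearest: B (361.73 m)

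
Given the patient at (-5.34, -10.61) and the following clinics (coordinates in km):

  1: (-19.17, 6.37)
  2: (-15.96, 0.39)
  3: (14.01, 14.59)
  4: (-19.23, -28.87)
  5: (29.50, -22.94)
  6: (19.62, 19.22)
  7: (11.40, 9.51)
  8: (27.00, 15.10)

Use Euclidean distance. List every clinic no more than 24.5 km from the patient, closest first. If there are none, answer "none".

2, 1, 4

Distances from (-5.34, -10.61):
1: √((-13.83)² + (16.98)²) = √(191.2689 + 288.3204) = 21.90 km
2: √((-10.62)² + (11.00)²) = √(112.7844 + 121.0000) = 15.29 km
3: √((19.35)² + (25.20)²) = √(374.4225 + 635.0400) = 31.77 km
4: √((-13.89)² + (-18.26)²) = √(192.9321 + 333.4276) = 22.94 km
5: √((34.84)² + (-12.33)²) = √(1213.8256 + 152.0289) = 36.96 km
6: √((24.96)² + (29.83)²) = √(623.0016 + 889.8289) = 38.90 km
7: √((16.74)² + (20.12)²) = √(280.2276 + 404.8144) = 26.17 km
8: √((32.34)² + (25.71)²) = √(1045.8756 + 661.0041) = 41.31 km
Threshold 24.5 km: 2 (15.29 km), 1 (21.90 km), 4 (22.94 km) are within range.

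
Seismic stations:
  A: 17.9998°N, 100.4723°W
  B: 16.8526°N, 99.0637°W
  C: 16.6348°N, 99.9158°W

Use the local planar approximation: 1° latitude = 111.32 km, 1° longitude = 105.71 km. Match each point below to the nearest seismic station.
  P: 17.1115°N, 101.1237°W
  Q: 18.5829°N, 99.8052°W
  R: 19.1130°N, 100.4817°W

P→A; Q→A; R→A

P at 17.1115°N, 101.1237°W:
  A: √((0.8883·111.32)² + (0.6514·105.71)²) = √(9778.353185 + 4741.629914) = 120.4989 km
  B: √((-0.2589·111.32)² + (2.0600·105.71)²) = √(830.635515 + 47420.549959) = 219.6615 km
  C: √((-0.4767·111.32)² + (1.2079·105.71)²) = √(2816.026252 + 16303.997805) = 138.2752 km
  → nearest: A (120.4989 km)
Q at 18.5829°N, 99.8052°W:
  A: √((-0.5831·111.32)² + (-0.6671·105.71)²) = √(4213.397936 + 4972.949247) = 95.8454 km
  B: √((-1.7303·111.32)² + (0.7415·105.71)²) = √(37101.307148 + 6144.045969) = 207.9552 km
  C: √((-1.9481·111.32)² + (-0.1106·105.71)²) = √(47029.340436 + 136.691780) = 217.1774 km
  → nearest: A (95.8454 km)
R at 19.1130°N, 100.4817°W:
  A: √((-1.1132·111.32)² + (0.0094·105.71)²) = √(15356.519326 + 0.987388) = 123.9254 km
  B: √((-2.2604·111.32)² + (1.4180·105.71)²) = √(63316.513498 + 22469.044654) = 292.8917 km
  C: √((-2.4782·111.32)² + (0.5659·105.71)²) = √(76106.035720 + 3578.586618) = 282.2846 km
  → nearest: A (123.9254 km)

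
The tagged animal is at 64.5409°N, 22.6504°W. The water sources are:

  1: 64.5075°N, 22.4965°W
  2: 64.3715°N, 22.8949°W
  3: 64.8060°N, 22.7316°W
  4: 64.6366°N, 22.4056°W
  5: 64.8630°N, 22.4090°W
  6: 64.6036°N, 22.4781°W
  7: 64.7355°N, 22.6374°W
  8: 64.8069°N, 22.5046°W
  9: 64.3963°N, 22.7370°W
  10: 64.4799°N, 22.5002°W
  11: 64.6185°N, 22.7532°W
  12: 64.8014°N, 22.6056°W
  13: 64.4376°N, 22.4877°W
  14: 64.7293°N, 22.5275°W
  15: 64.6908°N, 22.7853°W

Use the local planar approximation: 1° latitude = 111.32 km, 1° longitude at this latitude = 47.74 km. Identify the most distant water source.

5

Distances from 64.5409°N, 22.6504°W:
1: 8.2344 km
2: 22.1778 km
3: 29.7644 km
4: 15.8137 km
5: 37.6627 km
6: 10.7878 km
7: 21.6718 km
8: 30.4182 km
9: 16.6193 km
10: 9.8756 km
11: 9.9352 km
12: 29.0776 km
13: 13.8768 km
14: 21.7779 km
15: 17.8865 km
Maximum: 5 at 37.6627 km.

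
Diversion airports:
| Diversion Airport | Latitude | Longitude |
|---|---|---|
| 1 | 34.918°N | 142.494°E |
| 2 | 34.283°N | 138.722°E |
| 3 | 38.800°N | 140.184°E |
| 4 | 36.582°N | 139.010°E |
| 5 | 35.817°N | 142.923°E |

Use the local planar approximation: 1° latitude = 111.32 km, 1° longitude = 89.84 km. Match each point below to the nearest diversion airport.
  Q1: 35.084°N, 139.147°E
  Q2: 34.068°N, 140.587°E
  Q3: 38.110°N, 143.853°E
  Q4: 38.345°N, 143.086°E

Q1→2; Q2→2; Q3→5; Q4→3

Q1 at 35.084°N, 139.147°E:
  1: 301.262 km
  2: 96.998 km
  3: 424.026 km
  4: 167.211 km
  5: 348.911 km
  → nearest: 2 (96.998 km)
Q2 at 34.068°N, 140.587°E:
  1: 195.718 km
  2: 169.252 km
  3: 528.009 km
  4: 313.677 km
  5: 286.272 km
  → nearest: 2 (169.252 km)
Q3 at 38.110°N, 143.853°E:
  1: 375.724 km
  2: 627.684 km
  3: 338.454 km
  4: 467.162 km
  5: 268.583 km
  → nearest: 5 (268.583 km)
Q4 at 38.345°N, 143.086°E:
  1: 385.183 km
  2: 598.482 km
  3: 265.590 km
  4: 415.464 km
  5: 281.798 km
  → nearest: 3 (265.590 km)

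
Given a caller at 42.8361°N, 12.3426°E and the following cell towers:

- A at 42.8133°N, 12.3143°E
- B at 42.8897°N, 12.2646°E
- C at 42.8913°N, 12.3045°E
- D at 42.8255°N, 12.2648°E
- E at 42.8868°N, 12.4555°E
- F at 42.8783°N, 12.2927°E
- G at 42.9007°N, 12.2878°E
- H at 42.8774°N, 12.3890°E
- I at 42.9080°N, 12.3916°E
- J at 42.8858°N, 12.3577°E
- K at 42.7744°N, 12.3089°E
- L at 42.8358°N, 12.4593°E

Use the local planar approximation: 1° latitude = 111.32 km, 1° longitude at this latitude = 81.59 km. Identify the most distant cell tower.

Distances from 42.8361°N, 12.3426°E:
A: √((-0.0228·111.32)² + (-0.0283·81.59)²) = √(6.441931 + 5.331467) = 3.4312 km
B: √((0.0536·111.32)² + (-0.0780·81.59)²) = √(35.602129 + 40.500751) = 8.7237 km
C: √((0.0552·111.32)² + (-0.0381·81.59)²) = √(37.759354 + 9.663263) = 6.8864 km
D: √((-0.0106·111.32)² + (-0.0778·81.59)²) = √(1.392381 + 40.293321) = 6.4564 km
E: √((0.0507·111.32)² + (0.1129·81.59)²) = √(31.853878 + 84.851935) = 10.8030 km
F: √((0.0422·111.32)² + (-0.0499·81.59)²) = √(22.068423 + 16.575818) = 6.2164 km
G: √((0.0646·111.32)² + (-0.0548·81.59)²) = √(51.714393 + 19.991021) = 8.4679 km
H: √((0.0413·111.32)² + (0.0464·81.59)²) = √(21.137153 + 14.332100) = 5.9556 km
I: √((0.0719·111.32)² + (0.0490·81.59)²) = √(64.062543 + 15.983284) = 8.9468 km
J: √((0.0497·111.32)² + (0.0151·81.59)²) = √(30.609707 + 1.517846) = 5.6681 km
K: √((-0.0617·111.32)² + (-0.0337·81.59)²) = √(47.175523 + 7.560207) = 7.3984 km
L: √((-0.0003·111.32)² + (0.1167·81.59)²) = √(0.001115 + 90.659972) = 9.5216 km
Maximum: E at 10.8030 km.

E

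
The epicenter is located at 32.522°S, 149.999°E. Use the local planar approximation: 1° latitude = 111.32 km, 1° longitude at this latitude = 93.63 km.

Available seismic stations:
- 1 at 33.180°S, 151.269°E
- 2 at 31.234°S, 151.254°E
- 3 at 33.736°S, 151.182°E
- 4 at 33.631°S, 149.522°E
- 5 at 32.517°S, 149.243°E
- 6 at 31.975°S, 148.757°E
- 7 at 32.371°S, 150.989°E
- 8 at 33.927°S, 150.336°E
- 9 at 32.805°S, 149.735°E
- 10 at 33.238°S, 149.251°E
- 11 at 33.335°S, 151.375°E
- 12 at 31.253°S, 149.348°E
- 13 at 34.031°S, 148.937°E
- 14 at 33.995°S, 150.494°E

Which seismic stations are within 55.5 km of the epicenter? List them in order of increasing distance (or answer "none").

9

Distances from 32.522°S, 149.999°E:
1: 139.660 km
2: 185.379 km
3: 174.735 km
4: 131.284 km
5: 70.786 km
6: 131.266 km
7: 94.205 km
8: 159.556 km
9: 40.043 km
10: 106.103 km
11: 157.446 km
12: 153.854 km
13: 195.206 km
14: 170.398 km
Threshold 55.5 km: 9 (40.043 km) is within range.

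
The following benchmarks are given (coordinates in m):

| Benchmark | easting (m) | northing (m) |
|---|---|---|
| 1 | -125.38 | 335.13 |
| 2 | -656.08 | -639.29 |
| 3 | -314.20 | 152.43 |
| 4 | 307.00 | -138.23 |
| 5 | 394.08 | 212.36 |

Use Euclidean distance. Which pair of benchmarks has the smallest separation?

Pairwise distances:
1–2: 1109.57 m
1–3: 262.74 m
1–4: 641.11 m
1–5: 533.77 m
2–3: 862.38 m
2–4: 1085.63 m
2–5: 1352.09 m
3–4: 685.84 m
3–5: 710.81 m
4–5: 361.24 m
Closest pair: 1–3 at 262.74 m.

1 and 3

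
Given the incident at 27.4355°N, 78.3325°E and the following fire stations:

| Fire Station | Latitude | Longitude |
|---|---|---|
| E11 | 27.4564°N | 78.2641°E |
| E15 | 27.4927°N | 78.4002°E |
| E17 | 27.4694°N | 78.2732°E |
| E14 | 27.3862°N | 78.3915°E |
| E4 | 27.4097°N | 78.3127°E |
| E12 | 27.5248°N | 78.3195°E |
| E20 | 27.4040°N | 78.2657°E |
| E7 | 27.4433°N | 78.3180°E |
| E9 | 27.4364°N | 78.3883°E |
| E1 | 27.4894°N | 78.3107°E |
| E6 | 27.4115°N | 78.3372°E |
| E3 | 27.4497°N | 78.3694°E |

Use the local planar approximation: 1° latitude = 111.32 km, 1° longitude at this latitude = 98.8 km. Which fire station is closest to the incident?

Distances from 27.4355°N, 78.3325°E:
E11: √((0.0209·111.32)² + (-0.0684·98.8)²) = √(5.413012 + 45.669483) = 7.1472 km
E15: √((0.0572·111.32)² + (0.0677·98.8)²) = √(40.545107 + 44.739510) = 9.2350 km
E17: √((0.0339·111.32)² + (-0.0593·98.8)²) = √(14.241174 + 34.326006) = 6.9690 km
E14: √((-0.0493·111.32)² + (0.0590·98.8)²) = √(30.118978 + 33.979573) = 8.0062 km
E4: √((-0.0258·111.32)² + (-0.0198·98.8)²) = √(8.248706 + 3.826875) = 3.4750 km
E12: √((0.0893·111.32)² + (-0.0130·98.8)²) = √(98.821016 + 1.649683) = 10.0235 km
E20: √((-0.0315·111.32)² + (-0.0668·98.8)²) = √(12.296103 + 43.557888) = 7.4736 km
E7: √((0.0078·111.32)² + (-0.0145·98.8)²) = √(0.753938 + 2.052343) = 1.6752 km
E9: √((0.0009·111.32)² + (0.0558·98.8)²) = √(0.010038 + 30.393610) = 5.5140 km
E1: √((0.0539·111.32)² + (-0.0218·98.8)²) = √(36.001776 + 4.639027) = 6.3750 km
E6: √((-0.0240·111.32)² + (0.0047·98.8)²) = √(7.137874 + 0.215630) = 2.7117 km
E3: √((0.0142·111.32)² + (0.0369·98.8)²) = √(2.498752 + 13.291274) = 3.9737 km
Minimum: E7 at 1.6752 km.

E7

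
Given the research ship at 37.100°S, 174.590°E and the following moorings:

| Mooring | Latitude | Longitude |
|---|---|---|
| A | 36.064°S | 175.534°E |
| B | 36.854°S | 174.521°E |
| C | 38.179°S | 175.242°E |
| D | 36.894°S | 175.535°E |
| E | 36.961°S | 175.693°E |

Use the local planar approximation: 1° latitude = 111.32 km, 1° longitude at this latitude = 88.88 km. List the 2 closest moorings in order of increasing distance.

B, D

Distances from 37.100°S, 174.590°E:
A: 142.619 km
B: 28.063 km
C: 133.363 km
D: 87.066 km
E: 99.248 km
Sorted: B (28.063 km) < D (87.066 km) < E (99.248 km) < C (133.363 km) < …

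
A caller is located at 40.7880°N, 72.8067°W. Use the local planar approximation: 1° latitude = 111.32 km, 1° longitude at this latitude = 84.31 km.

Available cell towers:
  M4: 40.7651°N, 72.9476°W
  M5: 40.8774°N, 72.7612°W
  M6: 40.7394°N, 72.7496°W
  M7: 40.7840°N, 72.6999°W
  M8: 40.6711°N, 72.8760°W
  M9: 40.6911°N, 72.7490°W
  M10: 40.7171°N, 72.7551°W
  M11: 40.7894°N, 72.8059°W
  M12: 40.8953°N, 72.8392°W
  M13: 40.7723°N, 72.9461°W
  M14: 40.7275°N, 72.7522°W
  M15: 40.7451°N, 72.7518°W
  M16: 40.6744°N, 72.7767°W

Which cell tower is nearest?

Distances from 40.7880°N, 72.8067°W:
M4: √((-0.0229·111.32)² + (-0.1409·84.31)²) = √(6.498563 + 141.117270) = 12.1497 km
M5: √((0.0894·111.32)² + (0.0455·84.31)²) = √(99.042463 + 14.715702) = 10.6657 km
M6: √((-0.0486·111.32)² + (0.0571·84.31)²) = √(29.269745 + 23.175568) = 7.2419 km
M7: √((-0.0040·111.32)² + (0.1068·84.31)²) = √(0.198274 + 81.077563) = 9.0153 km
M8: √((-0.1169·111.32)² + (-0.0693·84.31)²) = √(169.346185 + 34.136945) = 14.2648 km
M9: √((-0.0969·111.32)² + (0.0577·84.31)²) = √(116.357384 + 23.665180) = 11.8331 km
M10: √((-0.0709·111.32)² + (0.0516·84.31)²) = √(62.292945 + 18.925945) = 9.0122 km
M11: √((0.0014·111.32)² + (0.0008·84.31)²) = √(0.024289 + 0.004549) = 0.1698 km
M12: √((0.1073·111.32)² + (-0.0325·84.31)²) = √(142.674329 + 7.508011) = 12.2549 km
M13: √((-0.0157·111.32)² + (-0.1394·84.31)²) = √(3.054539 + 138.128637) = 11.8821 km
M14: √((-0.0605·111.32)² + (0.0545·84.31)²) = √(45.358339 + 21.113060) = 8.1530 km
M15: √((-0.0429·111.32)² + (0.0549·84.31)²) = √(22.806623 + 21.424114) = 6.6506 km
M16: √((-0.1136·111.32)² + (0.0300·84.31)²) = √(159.920102 + 6.397358) = 12.8964 km
Minimum: M11 at 0.1698 km.

M11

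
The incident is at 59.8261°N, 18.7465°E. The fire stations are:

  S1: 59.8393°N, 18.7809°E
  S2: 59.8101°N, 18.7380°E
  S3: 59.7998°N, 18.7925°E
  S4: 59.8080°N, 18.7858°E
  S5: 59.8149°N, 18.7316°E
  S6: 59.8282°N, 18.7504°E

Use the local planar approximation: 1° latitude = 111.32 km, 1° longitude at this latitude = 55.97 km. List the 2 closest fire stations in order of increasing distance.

S6, S5

Distances from 59.8261°N, 18.7465°E:
S1: √((0.0132·111.32)² + (0.0344·55.97)²) = √(2.159207 + 3.707042) = 2.4220 km
S2: √((-0.0160·111.32)² + (-0.0085·55.97)²) = √(3.172388 + 0.226333) = 1.8436 km
S3: √((-0.0263·111.32)² + (0.0460·55.97)²) = √(8.571521 + 6.628668) = 3.8987 km
S4: √((-0.0181·111.32)² + (0.0393·55.97)²) = √(4.059790 + 4.838333) = 2.9830 km
S5: √((-0.0112·111.32)² + (-0.0149·55.97)²) = √(1.554470 + 0.695478) = 1.5000 km
S6: √((0.0021·111.32)² + (0.0039·55.97)²) = √(0.054649 + 0.047647) = 0.3198 km
Sorted: S6 (0.3198 km) < S5 (1.5000 km) < S2 (1.8436 km) < S1 (2.4220 km) < …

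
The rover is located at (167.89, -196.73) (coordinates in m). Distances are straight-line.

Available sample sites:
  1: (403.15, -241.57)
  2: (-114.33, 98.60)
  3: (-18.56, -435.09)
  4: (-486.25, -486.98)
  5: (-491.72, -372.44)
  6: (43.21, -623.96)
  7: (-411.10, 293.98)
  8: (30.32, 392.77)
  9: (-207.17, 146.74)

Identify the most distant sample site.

7

Distances from (167.89, -196.73):
1: 239.50 m
2: 408.49 m
3: 302.62 m
4: 715.64 m
5: 682.61 m
6: 445.05 m
7: 758.96 m
8: 605.34 m
9: 508.57 m
Maximum: 7 at 758.96 m.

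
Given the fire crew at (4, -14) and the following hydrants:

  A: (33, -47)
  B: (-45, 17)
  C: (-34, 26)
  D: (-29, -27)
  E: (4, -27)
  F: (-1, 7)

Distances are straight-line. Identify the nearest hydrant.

E

Distances from (4, -14):
A: 43.9
B: 58.0
C: 55.2
D: 35.5
E: 13.0
F: 21.6
Minimum: E at 13.0.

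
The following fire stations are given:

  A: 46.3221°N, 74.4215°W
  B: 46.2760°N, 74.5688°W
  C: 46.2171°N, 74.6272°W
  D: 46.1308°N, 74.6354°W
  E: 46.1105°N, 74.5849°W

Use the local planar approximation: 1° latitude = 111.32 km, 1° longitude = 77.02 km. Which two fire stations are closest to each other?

D and E

Pairwise distances:
A–B: √((-0.0461·111.32)² + (-0.1473·77.02)²) = √(26.335905 + 128.710069) = 12.4517 km
A–C: √((-0.1050·111.32)² + (-0.2057·77.02)²) = √(136.623370 + 251.001093) = 19.6882 km
A–D: √((-0.1913·111.32)² + (-0.2139·77.02)²) = √(453.499002 + 271.411720) = 26.9242 km
A–E: √((-0.2116·111.32)² + (-0.1634·77.02)²) = √(554.852723 + 158.383937) = 26.7065 km
B–C: √((-0.0589·111.32)² + (-0.0584·77.02)²) = √(42.990944 + 20.231716) = 7.9513 km
B–D: √((-0.1452·111.32)² + (-0.0666·77.02)²) = √(261.264034 + 26.312099) = 16.9581 km
B–E: √((-0.1655·111.32)² + (-0.0161·77.02)²) = √(339.423878 + 1.537655) = 18.4651 km
C–D: √((-0.0863·111.32)² + (-0.0082·77.02)²) = √(92.292835 + 0.398873) = 9.6277 km
C–E: √((-0.1066·111.32)² + (0.0423·77.02)²) = √(140.818854 + 10.614212) = 12.3058 km
D–E: √((-0.0203·111.32)² + (0.0505·77.02)²) = √(5.106678 + 15.128288) = 4.4983 km
Closest pair: D–E at 4.4983 km.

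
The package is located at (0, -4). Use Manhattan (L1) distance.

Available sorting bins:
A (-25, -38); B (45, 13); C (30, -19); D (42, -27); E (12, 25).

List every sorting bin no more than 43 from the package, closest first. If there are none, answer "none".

E

Distances from (0, -4):
A: 59
B: 62
C: 45
D: 65
E: 41
Threshold 43: E (41) is within range.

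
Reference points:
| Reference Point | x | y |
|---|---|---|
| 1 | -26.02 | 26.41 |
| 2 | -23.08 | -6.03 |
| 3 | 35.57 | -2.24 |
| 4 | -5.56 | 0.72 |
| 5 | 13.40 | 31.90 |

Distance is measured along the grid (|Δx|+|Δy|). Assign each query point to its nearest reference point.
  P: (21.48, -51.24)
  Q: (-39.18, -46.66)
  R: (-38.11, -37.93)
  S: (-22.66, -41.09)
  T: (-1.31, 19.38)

P at (21.48, -51.24):
  1: |-47.50| + |77.65| = 47.50 + 77.65 = 125.15
  2: |-44.56| + |45.21| = 44.56 + 45.21 = 89.77
  3: |14.09| + |49.00| = 14.09 + 49.00 = 63.09
  4: |-27.04| + |51.96| = 27.04 + 51.96 = 79.00
  5: |-8.08| + |83.14| = 8.08 + 83.14 = 91.22
  → nearest: 3 (63.09)
Q at (-39.18, -46.66):
  1: |13.16| + |73.07| = 13.16 + 73.07 = 86.23
  2: |16.10| + |40.63| = 16.10 + 40.63 = 56.73
  3: |74.75| + |44.42| = 74.75 + 44.42 = 119.17
  4: |33.62| + |47.38| = 33.62 + 47.38 = 81.00
  5: |52.58| + |78.56| = 52.58 + 78.56 = 131.14
  → nearest: 2 (56.73)
R at (-38.11, -37.93):
  1: |12.09| + |64.34| = 12.09 + 64.34 = 76.43
  2: |15.03| + |31.90| = 15.03 + 31.90 = 46.93
  3: |73.68| + |35.69| = 73.68 + 35.69 = 109.37
  4: |32.55| + |38.65| = 32.55 + 38.65 = 71.20
  5: |51.51| + |69.83| = 51.51 + 69.83 = 121.34
  → nearest: 2 (46.93)
S at (-22.66, -41.09):
  1: |-3.36| + |67.50| = 3.36 + 67.50 = 70.86
  2: |-0.42| + |35.06| = 0.42 + 35.06 = 35.48
  3: |58.23| + |38.85| = 58.23 + 38.85 = 97.08
  4: |17.10| + |41.81| = 17.10 + 41.81 = 58.91
  5: |36.06| + |72.99| = 36.06 + 72.99 = 109.05
  → nearest: 2 (35.48)
T at (-1.31, 19.38):
  1: |-24.71| + |7.03| = 24.71 + 7.03 = 31.74
  2: |-21.77| + |-25.41| = 21.77 + 25.41 = 47.18
  3: |36.88| + |-21.62| = 36.88 + 21.62 = 58.50
  4: |-4.25| + |-18.66| = 4.25 + 18.66 = 22.91
  5: |14.71| + |12.52| = 14.71 + 12.52 = 27.23
  → nearest: 4 (22.91)

P→3; Q→2; R→2; S→2; T→4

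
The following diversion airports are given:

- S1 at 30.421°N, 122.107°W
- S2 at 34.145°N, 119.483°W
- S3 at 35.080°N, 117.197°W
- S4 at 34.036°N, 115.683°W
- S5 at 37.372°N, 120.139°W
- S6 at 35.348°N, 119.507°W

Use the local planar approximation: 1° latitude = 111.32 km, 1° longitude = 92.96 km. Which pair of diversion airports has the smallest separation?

Pairwise distances:
S1–S2: 480.996 km
S1–S3: 690.883 km
S1–S4: 720.112 km
S1–S5: 795.118 km
S1–S6: 599.367 km
S2–S3: 236.627 km
S2–S4: 353.456 km
S2–S5: 364.369 km
S2–S6: 133.937 km
S3–S4: 182.523 km
S3–S5: 374.025 km
S3–S6: 216.800 km
S4–S5: 556.325 km
S4–S6: 384.313 km
S5–S6: 232.845 km
Closest pair: S2–S6 at 133.937 km.

S2 and S6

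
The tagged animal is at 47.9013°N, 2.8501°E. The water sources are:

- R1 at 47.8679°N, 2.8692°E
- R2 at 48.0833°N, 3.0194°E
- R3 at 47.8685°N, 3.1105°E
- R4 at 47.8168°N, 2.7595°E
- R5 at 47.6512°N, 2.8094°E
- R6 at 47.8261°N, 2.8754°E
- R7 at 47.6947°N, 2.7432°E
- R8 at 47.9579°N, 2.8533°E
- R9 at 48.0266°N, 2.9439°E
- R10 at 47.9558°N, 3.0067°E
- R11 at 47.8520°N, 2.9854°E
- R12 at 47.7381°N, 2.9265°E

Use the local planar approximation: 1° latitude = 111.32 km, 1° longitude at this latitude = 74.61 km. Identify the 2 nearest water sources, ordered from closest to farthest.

R1, R8

Distances from 47.9013°N, 2.8501°E:
R1: √((-0.0334·111.32)² + (0.0191·74.61)²) = √(13.824178 + 2.030770) = 3.9818 km
R2: √((0.1820·111.32)² + (0.1693·74.61)²) = √(410.477325 + 159.554110) = 23.8753 km
R3: √((-0.0328·111.32)² + (0.2604·74.61)²) = √(13.331962 + 377.464436) = 19.7686 km
R4: √((-0.0845·111.32)² + (-0.0906·74.61)²) = √(88.482995 + 45.693084) = 11.5834 km
R5: √((-0.2501·111.32)² + (-0.0407·74.61)²) = √(775.128631 + 9.221104) = 28.0062 km
R6: √((-0.0752·111.32)² + (0.0253·74.61)²) = √(70.078061 + 3.563158) = 8.5814 km
R7: √((-0.2066·111.32)² + (-0.1069·74.61)²) = √(528.940754 + 63.613529) = 24.3424 km
R8: √((0.0566·111.32)² + (0.0032·74.61)²) = √(39.698972 + 0.057003) = 6.3052 km
R9: √((0.1253·111.32)² + (0.0938·74.61)²) = √(194.557751 + 48.977855) = 15.6056 km
R10: √((0.0545·111.32)² + (0.1566·74.61)²) = √(36.807761 + 136.514127) = 13.1652 km
R11: √((-0.0493·111.32)² + (0.1353·74.61)²) = √(30.118978 + 101.903634) = 11.4901 km
R12: √((-0.1632·111.32)² + (0.0764·74.61)²) = √(330.055295 + 32.492326) = 19.0407 km
Sorted: R1 (3.9818 km) < R8 (6.3052 km) < R6 (8.5814 km) < R11 (11.4901 km) < …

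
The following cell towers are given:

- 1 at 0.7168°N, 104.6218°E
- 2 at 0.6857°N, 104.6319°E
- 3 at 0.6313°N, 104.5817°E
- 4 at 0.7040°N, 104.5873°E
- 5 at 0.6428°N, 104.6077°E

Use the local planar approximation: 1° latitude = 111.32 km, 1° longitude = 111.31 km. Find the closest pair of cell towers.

3 and 5

Pairwise distances:
1–2: 3.6400 km
1–3: 10.5125 km
1–4: 4.0960 km
1–5: 8.3859 km
2–3: 8.2399 km
2–4: 5.3661 km
2–5: 5.4829 km
3–4: 8.1169 km
3–5: 3.1646 km
4–5: 7.1812 km
Closest pair: 3–5 at 3.1646 km.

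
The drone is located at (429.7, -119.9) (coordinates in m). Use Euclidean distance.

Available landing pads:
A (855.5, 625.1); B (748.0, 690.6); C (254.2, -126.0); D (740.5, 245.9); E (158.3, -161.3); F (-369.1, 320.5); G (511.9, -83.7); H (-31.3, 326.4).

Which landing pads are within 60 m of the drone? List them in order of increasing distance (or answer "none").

none

Distances from (429.7, -119.9):
A: √((425.8)² + (745.0)²) = √(181305.640 + 555025.000) = 858.1 m
B: √((318.3)² + (810.5)²) = √(101314.890 + 656910.250) = 870.8 m
C: √((-175.5)² + (-6.1)²) = √(30800.250 + 37.210) = 175.6 m
D: √((310.8)² + (365.8)²) = √(96596.640 + 133809.640) = 480.0 m
E: √((-271.4)² + (-41.4)²) = √(73657.960 + 1713.960) = 274.5 m
F: √((-798.8)² + (440.4)²) = √(638081.440 + 193952.160) = 912.2 m
G: √((82.2)² + (36.2)²) = √(6756.840 + 1310.440) = 89.8 m
H: √((-461.0)² + (446.3)²) = √(212521.000 + 199183.690) = 641.6 m
Threshold 60 m: none within range.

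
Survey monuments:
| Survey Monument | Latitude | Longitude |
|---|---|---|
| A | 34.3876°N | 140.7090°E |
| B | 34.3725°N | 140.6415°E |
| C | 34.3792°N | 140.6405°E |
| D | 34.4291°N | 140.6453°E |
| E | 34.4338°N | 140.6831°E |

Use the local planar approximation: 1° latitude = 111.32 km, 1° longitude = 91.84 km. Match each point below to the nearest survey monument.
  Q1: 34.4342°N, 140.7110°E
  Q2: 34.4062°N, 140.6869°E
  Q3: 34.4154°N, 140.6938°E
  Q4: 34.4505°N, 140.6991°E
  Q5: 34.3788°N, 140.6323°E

Q1→E; Q2→A; Q3→E; Q4→E; Q5→C

Q1 at 34.4342°N, 140.7110°E:
  A: 5.1908 km
  B: 9.3764 km
  C: 8.9111 km
  D: 6.0605 km
  E: 2.5627 km
  → nearest: E (2.5627 km)
Q2 at 34.4062°N, 140.6869°E:
  A: 2.8994 km
  B: 5.6088 km
  C: 5.2147 km
  D: 4.5929 km
  E: 3.0922 km
  → nearest: A (2.8994 km)
Q3 at 34.4154°N, 140.6938°E:
  A: 3.3950 km
  B: 6.7733 km
  C: 6.3404 km
  D: 4.7081 km
  E: 2.2718 km
  → nearest: E (2.2718 km)
Q4 at 34.4505°N, 140.6991°E:
  A: 7.0608 km
  B: 10.1675 km
  C: 9.5897 km
  D: 5.4853 km
  E: 2.3697 km
  → nearest: E (2.3697 km)
Q5 at 34.3788°N, 140.6323°E:
  A: 7.1119 km
  B: 1.0981 km
  C: 0.7544 km
  D: 5.7253 km
  E: 7.6976 km
  → nearest: C (0.7544 km)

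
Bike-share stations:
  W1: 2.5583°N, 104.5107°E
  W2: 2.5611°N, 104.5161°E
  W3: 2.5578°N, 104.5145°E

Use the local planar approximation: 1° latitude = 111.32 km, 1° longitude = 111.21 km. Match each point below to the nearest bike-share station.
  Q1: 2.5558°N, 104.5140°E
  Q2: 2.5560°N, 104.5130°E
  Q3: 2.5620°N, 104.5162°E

Q1→W3; Q2→W3; Q3→W2

Q1 at 2.5558°N, 104.5140°E:
  W1: 0.4606 km
  W2: 0.6345 km
  W3: 0.2295 km
  → nearest: W3 (0.2295 km)
Q2 at 2.5560°N, 104.5130°E:
  W1: 0.3619 km
  W2: 0.6642 km
  W3: 0.2607 km
  → nearest: W3 (0.2607 km)
Q3 at 2.5620°N, 104.5162°E:
  W1: 0.7374 km
  W2: 0.1008 km
  W3: 0.5043 km
  → nearest: W2 (0.1008 km)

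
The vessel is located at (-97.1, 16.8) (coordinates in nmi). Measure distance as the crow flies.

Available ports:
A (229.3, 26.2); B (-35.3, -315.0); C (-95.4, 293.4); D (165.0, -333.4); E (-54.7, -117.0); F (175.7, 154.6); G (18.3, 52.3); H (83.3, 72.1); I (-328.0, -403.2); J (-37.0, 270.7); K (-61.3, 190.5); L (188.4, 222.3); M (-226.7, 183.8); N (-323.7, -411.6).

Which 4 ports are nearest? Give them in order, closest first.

G, E, K, H

Distances from (-97.1, 16.8):
A: √((326.4)² + (9.4)²) = √(106536.960 + 88.360) = 326.5 nmi
B: √((61.8)² + (-331.8)²) = √(3819.240 + 110091.240) = 337.5 nmi
C: √((1.7)² + (276.6)²) = √(2.890 + 76507.560) = 276.6 nmi
D: √((262.1)² + (-350.2)²) = √(68696.410 + 122640.040) = 437.4 nmi
E: √((42.4)² + (-133.8)²) = √(1797.760 + 17902.440) = 140.4 nmi
F: √((272.8)² + (137.8)²) = √(74419.840 + 18988.840) = 305.6 nmi
G: √((115.4)² + (35.5)²) = √(13317.160 + 1260.250) = 120.7 nmi
H: √((180.4)² + (55.3)²) = √(32544.160 + 3058.090) = 188.7 nmi
I: √((-230.9)² + (-420.0)²) = √(53314.810 + 176400.000) = 479.3 nmi
J: √((60.1)² + (253.9)²) = √(3612.010 + 64465.210) = 260.9 nmi
K: √((35.8)² + (173.7)²) = √(1281.640 + 30171.690) = 177.4 nmi
L: √((285.5)² + (205.5)²) = √(81510.250 + 42230.250) = 351.8 nmi
M: √((-129.6)² + (167.0)²) = √(16796.160 + 27889.000) = 211.4 nmi
N: √((-226.6)² + (-428.4)²) = √(51347.560 + 183526.560) = 484.6 nmi
Sorted: G (120.7 nmi) < E (140.4 nmi) < K (177.4 nmi) < H (188.7 nmi) < M (211.4 nmi) < J (260.9 nmi) < …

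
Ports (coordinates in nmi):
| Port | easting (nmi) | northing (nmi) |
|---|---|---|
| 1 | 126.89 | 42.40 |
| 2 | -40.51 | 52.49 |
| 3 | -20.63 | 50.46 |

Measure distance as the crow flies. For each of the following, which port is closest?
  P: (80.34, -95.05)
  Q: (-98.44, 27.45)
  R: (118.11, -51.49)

P→1; Q→2; R→1

P at (80.34, -95.05):
  1: 145.12 nmi
  2: 190.72 nmi
  3: 177.11 nmi
  → nearest: 1 (145.12 nmi)
Q at (-98.44, 27.45):
  1: 225.83 nmi
  2: 63.11 nmi
  3: 81.14 nmi
  → nearest: 2 (63.11 nmi)
R at (118.11, -51.49):
  1: 94.30 nmi
  2: 189.66 nmi
  3: 172.17 nmi
  → nearest: 1 (94.30 nmi)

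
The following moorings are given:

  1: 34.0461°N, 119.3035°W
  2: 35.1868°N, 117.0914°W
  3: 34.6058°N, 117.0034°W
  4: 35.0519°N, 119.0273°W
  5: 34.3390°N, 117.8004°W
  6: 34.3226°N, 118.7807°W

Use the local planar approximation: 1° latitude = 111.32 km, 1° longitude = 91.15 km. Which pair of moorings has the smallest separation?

1 and 6

Pairwise distances:
1–2: 238.2865 km
1–3: 218.7164 km
1–4: 114.7611 km
1–5: 140.8339 km
1–6: 56.7295 km
2–3: 65.1724 km
2–4: 177.0951 km
2–5: 114.3830 km
2–6: 181.5619 km
3–4: 191.0456 km
3–5: 78.4833 km
3–6: 165.0399 km
4–5: 137.1291 km
4–6: 84.2399 km
5–6: 89.3730 km
Closest pair: 1–6 at 56.7295 km.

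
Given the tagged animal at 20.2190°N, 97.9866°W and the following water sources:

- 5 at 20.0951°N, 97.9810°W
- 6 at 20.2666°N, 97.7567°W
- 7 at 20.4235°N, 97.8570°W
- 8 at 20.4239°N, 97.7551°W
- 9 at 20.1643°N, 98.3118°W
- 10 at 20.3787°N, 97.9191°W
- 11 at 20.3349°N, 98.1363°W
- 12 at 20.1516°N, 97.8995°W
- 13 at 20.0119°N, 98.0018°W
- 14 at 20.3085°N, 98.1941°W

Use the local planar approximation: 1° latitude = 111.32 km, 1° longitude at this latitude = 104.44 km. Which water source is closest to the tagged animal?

Distances from 20.2190°N, 97.9866°W:
5: √((-0.1239·111.32)² + (0.0056·104.44)²) = √(190.234380 + 0.342066) = 13.8049 km
6: √((0.0476·111.32)² + (0.2299·104.44)²) = √(28.077621 + 576.516404) = 24.5885 km
7: √((0.2045·111.32)² + (0.1296·104.44)²) = √(518.242493 + 183.207703) = 26.4849 km
8: √((0.2049·111.32)² + (0.2315·104.44)²) = √(520.271830 + 584.568914) = 33.2391 km
9: √((-0.0547·111.32)² + (-0.3252·104.44)²) = √(37.078405 + 1153.545688) = 34.5054 km
10: √((0.1597·111.32)² + (0.0675·104.44)²) = √(316.050315 + 49.698270) = 19.1246 km
11: √((0.1159·111.32)² + (-0.1497·104.44)²) = √(166.461294 + 244.442843) = 20.2708 km
12: √((-0.0674·111.32)² + (0.0871·104.44)²) = √(56.294529 + 82.750388) = 11.7917 km
13: √((-0.2071·111.32)² + (-0.0152·104.44)²) = √(531.504068 + 2.520118) = 23.1090 km
14: √((0.0895·111.32)² + (-0.2075·104.44)²) = √(99.264159 + 469.645244) = 23.8518 km
Minimum: 12 at 11.7917 km.

12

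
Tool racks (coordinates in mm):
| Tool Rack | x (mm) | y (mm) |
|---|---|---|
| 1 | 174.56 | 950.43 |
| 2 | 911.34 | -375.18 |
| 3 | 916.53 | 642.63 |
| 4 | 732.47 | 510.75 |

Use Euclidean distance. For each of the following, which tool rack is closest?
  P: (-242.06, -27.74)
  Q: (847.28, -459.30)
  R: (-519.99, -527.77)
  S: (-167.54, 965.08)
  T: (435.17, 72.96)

P at (-242.06, -27.74):
  1: √((416.62)² + (978.17)²) = √(173572.2244 + 956816.5489) = 1063.20 mm
  2: √((1153.40)² + (-347.44)²) = √(1330331.5600 + 120714.5536) = 1204.59 mm
  3: √((1158.59)² + (670.37)²) = √(1342330.7881 + 449395.9369) = 1338.55 mm
  4: √((974.53)² + (538.49)²) = √(949708.7209 + 289971.4801) = 1113.41 mm
  → nearest: 1 (1063.20 mm)
Q at (847.28, -459.30):
  1: √((-672.72)² + (1409.73)²) = √(452552.1984 + 1987338.6729) = 1562.02 mm
  2: √((64.06)² + (84.12)²) = √(4103.6836 + 7076.1744) = 105.73 mm
  3: √((69.25)² + (1101.93)²) = √(4795.5625 + 1214249.7249) = 1104.10 mm
  4: √((-114.81)² + (970.05)²) = √(13181.3361 + 940997.0025) = 976.82 mm
  → nearest: 2 (105.73 mm)
R at (-519.99, -527.77):
  1: √((694.55)² + (1478.20)²) = √(482399.7025 + 2185075.2400) = 1633.24 mm
  2: √((1431.33)² + (152.59)²) = √(2048705.5689 + 23283.7081) = 1439.44 mm
  3: √((1436.52)² + (1170.40)²) = √(2063589.7104 + 1369836.1600) = 1852.95 mm
  4: √((1252.46)² + (1038.52)²) = √(1568656.0516 + 1078523.7904) = 1627.02 mm
  → nearest: 2 (1439.44 mm)
S at (-167.54, 965.08):
  1: √((342.10)² + (-14.65)²) = √(117032.4100 + 214.6225) = 342.41 mm
  2: √((1078.88)² + (-1340.26)²) = √(1163982.0544 + 1796296.8676) = 1720.55 mm
  3: √((1084.07)² + (-322.45)²) = √(1175207.7649 + 103974.0025) = 1131.01 mm
  4: √((900.01)² + (-454.33)²) = √(810018.0001 + 206415.7489) = 1008.18 mm
  → nearest: 1 (342.41 mm)
T at (435.17, 72.96):
  1: √((-260.61)² + (877.47)²) = √(67917.5721 + 769953.6009) = 915.35 mm
  2: √((476.17)² + (-448.14)²) = √(226737.8689 + 200829.4596) = 653.89 mm
  3: √((481.36)² + (569.67)²) = √(231707.4496 + 324523.9089) = 745.81 mm
  4: √((297.30)² + (437.79)²) = √(88387.2900 + 191660.0841) = 529.20 mm
  → nearest: 4 (529.20 mm)

P→1; Q→2; R→2; S→1; T→4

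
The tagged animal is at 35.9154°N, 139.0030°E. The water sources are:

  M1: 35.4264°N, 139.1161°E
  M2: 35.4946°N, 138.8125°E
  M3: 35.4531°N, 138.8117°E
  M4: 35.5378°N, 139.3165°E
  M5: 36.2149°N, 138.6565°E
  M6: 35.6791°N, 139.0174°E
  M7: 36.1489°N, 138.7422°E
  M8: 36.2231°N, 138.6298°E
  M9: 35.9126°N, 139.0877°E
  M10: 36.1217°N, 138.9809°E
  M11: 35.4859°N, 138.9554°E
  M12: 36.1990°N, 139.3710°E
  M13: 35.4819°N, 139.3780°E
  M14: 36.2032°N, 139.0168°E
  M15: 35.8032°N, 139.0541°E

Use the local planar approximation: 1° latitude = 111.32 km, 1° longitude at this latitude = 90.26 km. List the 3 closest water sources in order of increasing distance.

M9, M15, M10

Distances from 35.9154°N, 139.0030°E:
M1: √((-0.4890·111.32)² + (0.1131·90.26)²) = √(2963.221483 + 104.211553) = 55.3844 km
M2: √((-0.4208·111.32)² + (-0.1905·90.26)²) = √(2194.309370 + 295.651862) = 49.8995 km
M3: √((-0.4623·111.32)² + (-0.1913·90.26)²) = √(2648.464660 + 298.140241) = 54.2826 km
M4: √((-0.3776·111.32)² + (0.3135·90.26)²) = √(1766.893474 + 800.692478) = 50.6714 km
M5: √((0.2995·111.32)² + (-0.3465·90.26)²) = √(1111.578271 + 978.131255) = 45.7133 km
M6: √((-0.2363·111.32)² + (0.0144·90.26)²) = √(691.948606 + 1.689334) = 26.3370 km
M7: √((0.2335·111.32)² + (-0.2608·90.26)²) = √(675.647486 + 554.122561) = 35.0681 km
M8: √((0.3077·111.32)² + (-0.3732·90.26)²) = √(1173.279244 + 1134.681381) = 48.0412 km
M9: √((-0.0028·111.32)² + (0.0847·90.26)²) = √(0.097154 + 58.446361) = 7.6514 km
M10: √((0.2063·111.32)² + (-0.0221·90.26)²) = √(527.405739 + 3.979012) = 23.0518 km
M11: √((-0.4295·111.32)² + (-0.0476·90.26)²) = √(2285.981607 + 18.458847) = 48.0046 km
M12: √((0.2836·111.32)² + (0.3680·90.26)²) = √(996.687125 + 1103.281398) = 45.8254 km
M13: √((-0.4335·111.32)² + (0.3750·90.26)²) = √(2328.759282 + 1145.653256) = 58.9441 km
M14: √((0.2878·111.32)² + (0.0138·90.26)²) = √(1026.426780 + 1.551489) = 32.0621 km
M15: √((-0.1122·111.32)² + (0.0511·90.26)²) = √(156.002698 + 21.273182) = 13.3145 km
Sorted: M9 (7.6514 km) < M15 (13.3145 km) < M10 (23.0518 km) < M6 (26.3370 km) < M14 (32.0621 km) < …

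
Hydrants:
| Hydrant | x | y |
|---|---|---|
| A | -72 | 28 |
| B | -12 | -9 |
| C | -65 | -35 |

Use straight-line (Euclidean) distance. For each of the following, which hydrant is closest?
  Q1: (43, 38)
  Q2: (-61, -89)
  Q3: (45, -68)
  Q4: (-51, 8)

Q1→B; Q2→C; Q3→B; Q4→A

Q1 at (43, 38):
  A: 115.4
  B: 72.3
  C: 130.4
  → nearest: B (72.3)
Q2 at (-61, -89):
  A: 117.5
  B: 93.8
  C: 54.1
  → nearest: C (54.1)
Q3 at (45, -68):
  A: 151.3
  B: 82.0
  C: 114.8
  → nearest: B (82.0)
Q4 at (-51, 8):
  A: 29.0
  B: 42.5
  C: 45.2
  → nearest: A (29.0)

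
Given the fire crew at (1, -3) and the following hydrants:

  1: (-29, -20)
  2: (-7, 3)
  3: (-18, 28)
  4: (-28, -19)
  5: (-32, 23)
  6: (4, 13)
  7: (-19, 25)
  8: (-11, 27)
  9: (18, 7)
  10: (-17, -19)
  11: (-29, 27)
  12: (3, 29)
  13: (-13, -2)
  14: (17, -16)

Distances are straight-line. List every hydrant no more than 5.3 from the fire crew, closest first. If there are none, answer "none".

Distances from (1, -3):
1: √((-30)² + (-17)²) = √(900.000 + 289.000) = 34.5
2: √((-8)² + (6)²) = √(64.000 + 36.000) = 10.0
3: √((-19)² + (31)²) = √(361.000 + 961.000) = 36.4
4: √((-29)² + (-16)²) = √(841.000 + 256.000) = 33.1
5: √((-33)² + (26)²) = √(1089.000 + 676.000) = 42.0
6: √((3)² + (16)²) = √(9.000 + 256.000) = 16.3
7: √((-20)² + (28)²) = √(400.000 + 784.000) = 34.4
8: √((-12)² + (30)²) = √(144.000 + 900.000) = 32.3
9: √((17)² + (10)²) = √(289.000 + 100.000) = 19.7
10: √((-18)² + (-16)²) = √(324.000 + 256.000) = 24.1
11: √((-30)² + (30)²) = √(900.000 + 900.000) = 42.4
12: √((2)² + (32)²) = √(4.000 + 1024.000) = 32.1
13: √((-14)² + (1)²) = √(196.000 + 1.000) = 14.0
14: √((16)² + (-13)²) = √(256.000 + 169.000) = 20.6
Threshold 5.3: none within range.

none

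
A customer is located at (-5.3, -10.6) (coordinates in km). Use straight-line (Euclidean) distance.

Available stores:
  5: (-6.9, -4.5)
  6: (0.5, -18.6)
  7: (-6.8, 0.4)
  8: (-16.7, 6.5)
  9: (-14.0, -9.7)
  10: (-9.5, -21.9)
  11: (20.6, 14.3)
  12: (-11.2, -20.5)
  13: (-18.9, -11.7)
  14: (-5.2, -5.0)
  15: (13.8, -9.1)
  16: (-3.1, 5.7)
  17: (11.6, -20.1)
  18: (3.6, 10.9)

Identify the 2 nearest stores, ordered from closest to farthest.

Distances from (-5.3, -10.6):
5: 6.3 km
6: 9.9 km
7: 11.1 km
8: 20.6 km
9: 8.7 km
10: 12.1 km
11: 35.9 km
12: 11.5 km
13: 13.6 km
14: 5.6 km
15: 19.2 km
16: 16.4 km
17: 19.4 km
18: 23.3 km
Sorted: 14 (5.6 km) < 5 (6.3 km) < 9 (8.7 km) < 6 (9.9 km) < …

14, 5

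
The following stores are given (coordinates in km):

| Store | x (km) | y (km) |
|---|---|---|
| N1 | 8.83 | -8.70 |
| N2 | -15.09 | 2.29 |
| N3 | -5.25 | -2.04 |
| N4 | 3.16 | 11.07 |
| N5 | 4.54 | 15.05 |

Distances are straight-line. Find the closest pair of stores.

Pairwise distances:
N1–N2: 26.3239 km
N1–N3: 15.5757 km
N1–N4: 20.5670 km
N1–N5: 24.1343 km
N2–N3: 10.7506 km
N2–N4: 20.2522 km
N2–N5: 23.4127 km
N3–N4: 15.5756 km
N3–N5: 19.6955 km
N4–N5: 4.2125 km
Closest pair: N4–N5 at 4.2125 km.

N4 and N5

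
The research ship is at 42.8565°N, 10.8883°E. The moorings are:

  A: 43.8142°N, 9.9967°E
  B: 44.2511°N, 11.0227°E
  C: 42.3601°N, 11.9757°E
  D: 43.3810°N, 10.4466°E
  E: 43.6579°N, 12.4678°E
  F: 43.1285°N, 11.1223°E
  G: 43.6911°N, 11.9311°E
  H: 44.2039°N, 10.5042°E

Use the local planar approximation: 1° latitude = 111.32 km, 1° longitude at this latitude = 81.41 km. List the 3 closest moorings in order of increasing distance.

Distances from 42.8565°N, 10.8883°E:
A: √((0.9577·111.32)² + (-0.8916·81.41)²) = √(11365.940289 + 5268.604872) = 128.9750 km
B: √((1.3946·111.32)² + (0.1344·81.41)²) = √(24101.591266 + 119.716510) = 155.6320 km
C: √((-0.4964·111.32)² + (1.0874·81.41)²) = √(3053.584490 + 7836.717055) = 104.3566 km
D: √((0.5245·111.32)² + (-0.4417·81.41)²) = √(3409.081472 + 1293.035082) = 68.5720 km
E: √((0.8014·111.32)² + (1.5795·81.41)²) = √(7958.753824 + 16534.641001) = 156.5037 km
F: √((0.2720·111.32)² + (0.2340·81.41)²) = √(916.820263 + 362.900214) = 35.7732 km
G: √((0.8346·111.32)² + (1.0428·81.41)²) = √(8631.835516 + 7207.050322) = 125.8526 km
H: √((1.3474·111.32)² + (-0.3841·81.41)²) = √(22497.770455 + 977.786696) = 153.2174 km
Sorted: F (35.7732 km) < D (68.5720 km) < C (104.3566 km) < G (125.8526 km) < A (128.9750 km) < …

F, D, C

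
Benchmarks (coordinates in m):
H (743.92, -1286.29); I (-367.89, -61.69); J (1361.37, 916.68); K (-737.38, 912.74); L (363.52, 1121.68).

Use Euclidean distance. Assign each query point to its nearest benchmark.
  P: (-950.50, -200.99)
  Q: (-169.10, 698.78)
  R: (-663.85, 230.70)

P→I; Q→K; R→I

P at (-950.50, -200.99):
  H: 2012.20 m
  I: 599.03 m
  J: 2567.86 m
  K: 1133.94 m
  L: 1864.43 m
  → nearest: I (599.03 m)
Q at (-169.10, 698.78):
  H: 2184.97 m
  I: 786.02 m
  J: 1545.90 m
  K: 607.22 m
  L: 680.09 m
  → nearest: K (607.22 m)
R at (-663.85, 230.70):
  H: 2069.56 m
  I: 416.03 m
  J: 2138.24 m
  K: 685.99 m
  L: 1359.90 m
  → nearest: I (416.03 m)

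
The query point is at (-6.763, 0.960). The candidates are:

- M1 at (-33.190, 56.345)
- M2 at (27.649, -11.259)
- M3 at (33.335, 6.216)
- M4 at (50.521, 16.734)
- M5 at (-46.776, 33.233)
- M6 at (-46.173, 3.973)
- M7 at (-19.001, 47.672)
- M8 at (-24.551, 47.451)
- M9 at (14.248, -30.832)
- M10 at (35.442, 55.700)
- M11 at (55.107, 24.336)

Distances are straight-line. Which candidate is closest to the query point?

Distances from (-6.763, 0.960):
M1: √((-26.427)² + (55.385)²) = √(698.38633 + 3067.49822) = 61.367
M2: √((34.412)² + (-12.219)²) = √(1184.18574 + 149.30396) = 36.517
M3: √((40.098)² + (5.256)²) = √(1607.84960 + 27.62554) = 40.441
M4: √((57.284)² + (15.774)²) = √(3281.45666 + 248.81908) = 59.416
M5: √((-40.013)² + (32.273)²) = √(1601.04017 + 1041.54653) = 51.406
M6: √((-39.410)² + (3.013)²) = √(1553.14810 + 9.07817) = 39.525
M7: √((-12.238)² + (46.712)²) = √(149.76864 + 2182.01094) = 48.289
M8: √((-17.788)² + (46.491)²) = √(316.41294 + 2161.41308) = 49.778
M9: √((21.011)² + (-31.792)²) = √(441.46212 + 1010.73126) = 38.108
M10: √((42.205)² + (54.740)²) = √(1781.26202 + 2996.46760) = 69.121
M11: √((61.870)² + (23.376)²) = √(3827.89690 + 546.43738) = 66.139
Minimum: M2 at 36.517.

M2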